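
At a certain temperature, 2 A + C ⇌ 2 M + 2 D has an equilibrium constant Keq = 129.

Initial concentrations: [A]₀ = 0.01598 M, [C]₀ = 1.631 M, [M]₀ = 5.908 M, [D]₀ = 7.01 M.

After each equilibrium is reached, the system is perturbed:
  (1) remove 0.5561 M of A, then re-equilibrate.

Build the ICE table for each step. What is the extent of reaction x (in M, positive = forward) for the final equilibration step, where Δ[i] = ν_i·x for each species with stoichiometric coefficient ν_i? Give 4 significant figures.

Q₀ = 4.1182e+06 vs Keq = 129 ⇒ Q>K, reverse
Step 1:
                    A           C           M           D
  Initial     0.01598       1.631       5.908        7.01
  Change        1.424      0.7122      -1.424      -1.424
  Equil          1.44       2.343       4.484       5.586
  solve Keq expr → x = -0.7122; check Q = 129
Then remove 0.5561 M of A.
Step 2:
                    A           C           M           D
  Initial      0.8843       2.343       4.484       5.586
  Change       0.3295      0.1648     -0.3295     -0.3295
  Equil         1.214       2.508       4.154       5.256
  solve Keq expr → x = -0.1648; check Q = 129

x = -0.1648 M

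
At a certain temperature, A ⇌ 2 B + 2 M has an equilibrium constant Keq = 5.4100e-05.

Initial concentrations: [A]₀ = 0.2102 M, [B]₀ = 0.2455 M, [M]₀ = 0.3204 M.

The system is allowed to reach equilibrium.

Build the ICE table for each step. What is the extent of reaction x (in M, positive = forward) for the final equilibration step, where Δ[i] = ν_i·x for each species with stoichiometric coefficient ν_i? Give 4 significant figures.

x = -0.1043 M

Q₀ = 0.02943 vs Keq = 5.4100e-05 ⇒ Q>K, reverse
Step 1:
                  A         B         M
  Initial    0.2102    0.2455    0.3204
  Change     0.1043   -0.2086   -0.2086
  Equil      0.3145    0.0369    0.1118
  solve Keq expr → x = -0.1043; check Q = 5.4100e-05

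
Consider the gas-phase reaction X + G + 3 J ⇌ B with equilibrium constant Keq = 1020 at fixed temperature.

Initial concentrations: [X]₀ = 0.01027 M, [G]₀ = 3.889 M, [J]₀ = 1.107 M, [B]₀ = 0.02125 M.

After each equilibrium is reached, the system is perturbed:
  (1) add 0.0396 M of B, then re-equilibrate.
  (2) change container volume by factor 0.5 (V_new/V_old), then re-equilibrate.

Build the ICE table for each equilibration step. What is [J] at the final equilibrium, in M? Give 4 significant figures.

Q₀ = 0.3922 vs Keq = 1020 ⇒ Q<K, forward
Step 1:
                   X          G          J          B
  init       0.01027      3.889      1.107    0.02125
  Δ         -0.01026   -0.01026   -0.03079    0.01026
  eq      6.3902e-06      3.879      1.076    0.03151
  solve Keq expr → x = 0.01026; check Q = 1020
Then add 0.0396 M of B.
Step 2:
                   X          G          J          B
  init    6.3902e-06      3.879      1.076    0.07111
  Δ       8.0274e-06 8.0274e-06 2.4082e-05 -8.0274e-06
  eq      1.4418e-05      3.879      1.076    0.07111
  solve Keq expr → x = -8.0274e-06; check Q = 1020
Then change container volume by factor 0.5 (V_new/V_old).
Step 3:
                   X          G          J          B
  init    2.8835e-05      7.757      2.152     0.1422
  Δ       -2.7032e-05 -2.7032e-05 -8.1097e-05 2.7032e-05
  eq      1.8028e-06      7.757      2.152     0.1422
  solve Keq expr → x = 2.7032e-05; check Q = 1020

[J]_eq = 2.152 M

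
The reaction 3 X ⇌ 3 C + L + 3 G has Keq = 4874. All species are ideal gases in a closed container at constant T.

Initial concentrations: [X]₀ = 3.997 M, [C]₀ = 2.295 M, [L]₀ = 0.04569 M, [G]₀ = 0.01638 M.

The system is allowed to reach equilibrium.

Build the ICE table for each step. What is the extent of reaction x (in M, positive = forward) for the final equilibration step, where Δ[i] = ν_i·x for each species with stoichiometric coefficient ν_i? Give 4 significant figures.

x = 1.009 M

Q₀ = 3.8011e-08 vs Keq = 4874 ⇒ Q<K, forward
Step 1:
                   X          C          L          G
  Initial      3.997      2.295    0.04569    0.01638
  Change      -3.026      3.026      1.009      3.026
  Equil       0.9715      5.321      1.054      3.042
  solve Keq expr → x = 1.009; check Q = 4874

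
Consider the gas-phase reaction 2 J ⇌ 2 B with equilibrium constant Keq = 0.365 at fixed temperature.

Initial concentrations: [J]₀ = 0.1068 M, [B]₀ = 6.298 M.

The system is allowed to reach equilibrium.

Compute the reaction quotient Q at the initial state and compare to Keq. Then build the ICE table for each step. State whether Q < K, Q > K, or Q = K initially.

Q₀ = 3477 vs Keq = 0.365 ⇒ Q>K, reverse
Step 1:
                  J         B
  Initial    0.1068     6.298
  Change      3.886    -3.886
  Equil       3.993     2.412
  solve Keq expr → x = -1.943; check Q = 0.365

Q₀ = 3477; Q > K (proceeds reverse)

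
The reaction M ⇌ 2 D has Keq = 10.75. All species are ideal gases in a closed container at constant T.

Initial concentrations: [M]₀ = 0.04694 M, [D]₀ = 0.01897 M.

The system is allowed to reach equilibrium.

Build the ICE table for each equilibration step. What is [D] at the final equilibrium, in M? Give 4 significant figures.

Q₀ = 0.007666 vs Keq = 10.75 ⇒ Q<K, forward
Step 1:
                   M          D
  Initial    0.04694    0.01897
  Change     -0.0458    0.09161
  Equil     0.001137     0.1106
  solve Keq expr → x = 0.0458; check Q = 10.75

[D]_eq = 0.1106 M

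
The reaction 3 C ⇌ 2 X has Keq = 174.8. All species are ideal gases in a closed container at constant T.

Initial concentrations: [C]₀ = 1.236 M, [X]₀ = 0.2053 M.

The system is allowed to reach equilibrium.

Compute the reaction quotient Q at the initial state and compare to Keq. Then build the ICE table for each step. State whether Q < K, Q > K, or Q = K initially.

Q₀ = 0.02232; Q < K (proceeds forward)

Q₀ = 0.02232 vs Keq = 174.8 ⇒ Q<K, forward
Step 1:
                   C          X
  init         1.236     0.2053
  Δ           -1.067     0.7115
  eq          0.1688     0.9168
  solve Keq expr → x = 0.3557; check Q = 174.8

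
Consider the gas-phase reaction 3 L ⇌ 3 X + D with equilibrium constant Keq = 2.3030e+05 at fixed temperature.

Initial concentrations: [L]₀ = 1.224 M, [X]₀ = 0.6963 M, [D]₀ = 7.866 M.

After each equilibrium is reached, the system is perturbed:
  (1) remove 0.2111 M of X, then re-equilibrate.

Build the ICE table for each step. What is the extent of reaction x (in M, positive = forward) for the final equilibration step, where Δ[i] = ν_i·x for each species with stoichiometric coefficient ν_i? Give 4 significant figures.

x = 0.002244 M

Q₀ = 1.448 vs Keq = 2.3030e+05 ⇒ Q<K, forward
Step 1:
                  L         X         D
  I           1.224    0.6963     7.866
  C          -1.163     1.163    0.3876
  E         0.06129     1.859     8.254
  solve Keq expr → x = 0.3876; check Q = 2.3030e+05
Then remove 0.2111 M of X.
Step 2:
                  L         X         D
  I         0.06129     1.648     8.254
  C       -0.006733  0.006733  0.002244
  E         0.05456     1.655     8.256
  solve Keq expr → x = 0.002244; check Q = 2.3030e+05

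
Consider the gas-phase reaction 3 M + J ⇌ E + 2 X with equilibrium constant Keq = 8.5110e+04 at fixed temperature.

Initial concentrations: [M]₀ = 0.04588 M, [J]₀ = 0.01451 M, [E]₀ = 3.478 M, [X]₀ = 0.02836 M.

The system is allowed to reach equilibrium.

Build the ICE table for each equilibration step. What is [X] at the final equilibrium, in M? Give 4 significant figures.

Q₀ = 1996 vs Keq = 8.5110e+04 ⇒ Q<K, forward
Step 1:
                    M           J           E           X
  I           0.04588     0.01451       3.478     0.02836
  C          -0.02322   -0.007741    0.007741     0.01548
  E           0.02266    0.006769       3.486     0.04384
  solve Keq expr → x = 0.007741; check Q = 8.5110e+04

[X]_eq = 0.04384 M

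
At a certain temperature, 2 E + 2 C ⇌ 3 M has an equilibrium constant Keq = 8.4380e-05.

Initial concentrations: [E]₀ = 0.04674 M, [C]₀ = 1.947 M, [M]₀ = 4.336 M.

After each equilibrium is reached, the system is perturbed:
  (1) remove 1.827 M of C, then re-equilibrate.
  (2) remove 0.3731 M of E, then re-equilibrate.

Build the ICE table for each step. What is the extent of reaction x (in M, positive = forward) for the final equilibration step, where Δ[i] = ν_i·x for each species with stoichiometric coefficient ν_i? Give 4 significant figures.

x = -0.005073 M

Q₀ = 9844 vs Keq = 8.4380e-05 ⇒ Q>K, reverse
Step 1:
                   E          C          M
  init       0.04674      1.947      4.336
  Δ            2.729      2.729     -4.094
  eq           2.776      4.676     0.2423
  solve Keq expr → x = -1.365; check Q = 8.4380e-05
Then remove 1.827 M of C.
Step 2:
                   E          C          M
  init         2.776      2.849     0.2423
  Δ          0.04305    0.04305   -0.06458
  eq           2.819      2.892     0.1777
  solve Keq expr → x = -0.02153; check Q = 8.4380e-05
Then remove 0.3731 M of E.
Step 3:
                   E          C          M
  init         2.446      2.892     0.1777
  Δ          0.01015    0.01015   -0.01522
  eq           2.456      2.902     0.1625
  solve Keq expr → x = -0.005073; check Q = 8.4380e-05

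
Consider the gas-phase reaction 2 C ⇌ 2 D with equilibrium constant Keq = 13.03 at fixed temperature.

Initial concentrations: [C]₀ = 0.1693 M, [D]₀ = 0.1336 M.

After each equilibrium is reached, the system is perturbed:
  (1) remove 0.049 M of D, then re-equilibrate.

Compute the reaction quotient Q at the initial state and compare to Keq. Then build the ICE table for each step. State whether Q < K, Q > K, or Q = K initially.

Q₀ = 0.6227 vs Keq = 13.03 ⇒ Q<K, forward
Step 1:
                   C          D
  init        0.1693     0.1336
  Δ          -0.1036     0.1036
  eq         0.06571     0.2372
  solve Keq expr → x = 0.0518; check Q = 13.03
Then remove 0.049 M of D.
Step 2:
                   C          D
  init       0.06571     0.1882
  Δ         -0.01063    0.01063
  eq         0.05508     0.1988
  solve Keq expr → x = 0.005315; check Q = 13.03

Q₀ = 0.6227; Q < K (proceeds forward)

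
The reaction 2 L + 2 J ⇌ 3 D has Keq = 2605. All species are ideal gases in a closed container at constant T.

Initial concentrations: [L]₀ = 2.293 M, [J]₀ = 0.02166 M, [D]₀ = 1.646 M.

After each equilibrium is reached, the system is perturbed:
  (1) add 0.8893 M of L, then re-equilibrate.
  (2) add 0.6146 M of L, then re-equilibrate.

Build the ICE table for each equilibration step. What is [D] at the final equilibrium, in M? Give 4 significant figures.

[D]_eq = 1.662 M

Q₀ = 1808 vs Keq = 2605 ⇒ Q<K, forward
Step 1:
                  L         J         D
  I           2.293   0.02166     1.646
  C       -0.003502 -0.003502  0.005252
  E           2.289   0.01816     1.651
  solve Keq expr → x = 0.001751; check Q = 2605
Then add 0.8893 M of L.
Step 2:
                  L         J         D
  I           3.179   0.01816     1.651
  C       -0.004971 -0.004971  0.007456
  E           3.174   0.01319     1.659
  solve Keq expr → x = 0.002485; check Q = 2605
Then add 0.6146 M of L.
Step 3:
                  L         J         D
  I           3.788   0.01319     1.659
  C       -0.002102 -0.002102  0.003153
  E           3.786   0.01109     1.662
  solve Keq expr → x = 0.001051; check Q = 2605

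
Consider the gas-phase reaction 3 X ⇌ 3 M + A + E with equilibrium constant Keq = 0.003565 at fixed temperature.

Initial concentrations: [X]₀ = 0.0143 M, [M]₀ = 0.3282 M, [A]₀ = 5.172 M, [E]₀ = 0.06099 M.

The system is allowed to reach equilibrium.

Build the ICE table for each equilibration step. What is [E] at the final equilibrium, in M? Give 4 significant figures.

[E]_eq = 0.00149 M

Q₀ = 3814 vs Keq = 0.003565 ⇒ Q>K, reverse
Step 1:
                   X          M          A          E
  I           0.0143     0.3282      5.172    0.06099
  C           0.1785    -0.1785    -0.0595    -0.0595
  E           0.1928     0.1497      5.112    0.00149
  solve Keq expr → x = -0.0595; check Q = 0.003565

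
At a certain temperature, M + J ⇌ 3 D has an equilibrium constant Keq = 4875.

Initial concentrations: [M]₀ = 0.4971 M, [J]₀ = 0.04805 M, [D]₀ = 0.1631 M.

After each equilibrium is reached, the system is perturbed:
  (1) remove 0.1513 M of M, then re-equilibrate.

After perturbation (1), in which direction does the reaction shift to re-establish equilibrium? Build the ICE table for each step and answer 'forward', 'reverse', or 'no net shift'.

Q₀ = 0.1816 vs Keq = 4875 ⇒ Q<K, forward
Step 1:
                    M           J           D
  I            0.4971     0.04805      0.1631
  C          -0.04804    -0.04804      0.1441
  E            0.4491  1.3244e-05      0.3072
  solve Keq expr → x = 0.04804; check Q = 4875
Then remove 0.1513 M of M.
Step 2:
                    M           J           D
  I            0.2978  1.3244e-05      0.3072
  C        6.7253e-06  6.7253e-06 -2.0176e-05
  E            0.2978  1.9969e-05      0.3072
  solve Keq expr → x = -6.7253e-06; check Q = 4875

Direction: reverse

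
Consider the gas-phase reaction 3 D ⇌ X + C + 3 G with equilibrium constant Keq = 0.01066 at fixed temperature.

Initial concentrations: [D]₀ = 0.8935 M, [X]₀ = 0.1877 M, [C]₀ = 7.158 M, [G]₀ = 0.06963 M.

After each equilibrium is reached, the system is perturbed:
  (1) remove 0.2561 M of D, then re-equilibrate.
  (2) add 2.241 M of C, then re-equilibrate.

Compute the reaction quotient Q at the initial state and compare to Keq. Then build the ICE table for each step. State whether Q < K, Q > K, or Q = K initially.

Q₀ = 6.3586e-04; Q < K (proceeds forward)

Q₀ = 6.3586e-04 vs Keq = 0.01066 ⇒ Q<K, forward
Step 1:
                   D          X          C          G
  I           0.8935     0.1877      7.158    0.06963
  C         -0.08425    0.02808    0.02808    0.08425
  E           0.8093     0.2158      7.186     0.1539
  solve Keq expr → x = 0.02808; check Q = 0.01066
Then remove 0.2561 M of D.
Step 2:
                   D          X          C          G
  I           0.5532     0.2158      7.186     0.1539
  C          0.03888   -0.01296   -0.01296   -0.03888
  E            0.592     0.2028      7.173      0.115
  solve Keq expr → x = -0.01296; check Q = 0.01066
Then add 2.241 M of C.
Step 3:
                   D          X          C          G
  I            0.592     0.2028      9.414      0.115
  C         0.008051  -0.002684  -0.002684  -0.008051
  E           0.6001     0.2001      9.411     0.1069
  solve Keq expr → x = -0.002684; check Q = 0.01066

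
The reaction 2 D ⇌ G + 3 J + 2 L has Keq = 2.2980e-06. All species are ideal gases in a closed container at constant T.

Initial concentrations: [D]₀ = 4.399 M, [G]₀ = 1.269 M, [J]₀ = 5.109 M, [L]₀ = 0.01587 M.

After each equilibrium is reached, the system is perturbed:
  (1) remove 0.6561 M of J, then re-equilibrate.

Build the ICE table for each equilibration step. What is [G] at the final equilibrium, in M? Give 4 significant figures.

Q₀ = 0.002202 vs Keq = 2.2980e-06 ⇒ Q>K, reverse
Step 1:
                  D         G         J         L
  I           4.399     1.269     5.109   0.01587
  C         0.01535 -0.007675  -0.02303  -0.01535
  E           4.414     1.261     5.086 5.1948e-04
  solve Keq expr → x = -0.007675; check Q = 2.2980e-06
Then remove 0.6561 M of J.
Step 2:
                  D         G         J         L
  I           4.414     1.261      4.43 5.1948e-04
  C       -1.1951e-04 5.9755e-05 1.7927e-04 1.1951e-04
  E           4.414     1.261      4.43 6.3899e-04
  solve Keq expr → x = 5.9755e-05; check Q = 2.2980e-06

[G]_eq = 1.261 M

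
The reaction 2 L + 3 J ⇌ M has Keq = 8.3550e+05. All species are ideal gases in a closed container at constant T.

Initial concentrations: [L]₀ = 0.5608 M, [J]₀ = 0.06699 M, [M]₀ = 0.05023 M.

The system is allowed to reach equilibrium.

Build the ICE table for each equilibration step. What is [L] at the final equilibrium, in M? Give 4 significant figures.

Q₀ = 531.3 vs Keq = 8.3550e+05 ⇒ Q<K, forward
Step 1:
                    L           J           M
  Initial      0.5608     0.06699     0.05023
  Change     -0.04015    -0.06022     0.02007
  Equil        0.5207    0.006771      0.0703
  solve Keq expr → x = 0.02007; check Q = 8.3550e+05

[L]_eq = 0.5207 M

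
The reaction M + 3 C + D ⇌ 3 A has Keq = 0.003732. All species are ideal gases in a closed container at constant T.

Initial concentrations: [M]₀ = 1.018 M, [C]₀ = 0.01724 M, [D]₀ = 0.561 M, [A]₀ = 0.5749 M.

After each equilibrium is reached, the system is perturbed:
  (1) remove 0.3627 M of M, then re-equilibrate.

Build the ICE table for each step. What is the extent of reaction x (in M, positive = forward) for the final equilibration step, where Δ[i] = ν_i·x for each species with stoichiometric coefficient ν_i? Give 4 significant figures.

Q₀ = 6.4931e+04 vs Keq = 0.003732 ⇒ Q>K, reverse
Step 1:
                   M          C          D          A
  init         1.018    0.01724      0.561     0.5749
  Δ           0.1663     0.4988     0.1663    -0.4988
  eq           1.184      0.516     0.7273    0.07615
  solve Keq expr → x = -0.1663; check Q = 0.003732
Then remove 0.3627 M of M.
Step 2:
                   M          C          D          A
  init        0.8216      0.516     0.7273    0.07615
  Δ         0.002532   0.007596   0.002532  -0.007596
  eq          0.8241     0.5236     0.7298    0.06855
  solve Keq expr → x = -0.002532; check Q = 0.003732

x = -0.002532 M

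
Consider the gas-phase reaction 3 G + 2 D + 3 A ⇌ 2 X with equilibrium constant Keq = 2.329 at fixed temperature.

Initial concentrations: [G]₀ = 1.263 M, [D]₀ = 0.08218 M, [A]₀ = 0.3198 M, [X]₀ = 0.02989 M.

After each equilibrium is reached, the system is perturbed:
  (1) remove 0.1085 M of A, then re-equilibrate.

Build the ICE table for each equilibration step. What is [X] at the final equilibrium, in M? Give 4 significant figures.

Q₀ = 2.008 vs Keq = 2.329 ⇒ Q<K, forward
Step 1:
                   G          D          A          X
  init         1.263    0.08218     0.3198    0.02989
  Δ        -0.002069   -0.00138  -0.002069    0.00138
  eq           1.261     0.0808     0.3177    0.03127
  solve Keq expr → x = 6.8983e-04; check Q = 2.329
Then remove 0.1085 M of A.
Step 2:
                   G          D          A          X
  init         1.261     0.0808     0.2092    0.03127
  Δ          0.01506    0.01004    0.01506   -0.01004
  eq           1.276    0.09084     0.2243    0.02123
  solve Keq expr → x = -0.005022; check Q = 2.329

[X]_eq = 0.02123 M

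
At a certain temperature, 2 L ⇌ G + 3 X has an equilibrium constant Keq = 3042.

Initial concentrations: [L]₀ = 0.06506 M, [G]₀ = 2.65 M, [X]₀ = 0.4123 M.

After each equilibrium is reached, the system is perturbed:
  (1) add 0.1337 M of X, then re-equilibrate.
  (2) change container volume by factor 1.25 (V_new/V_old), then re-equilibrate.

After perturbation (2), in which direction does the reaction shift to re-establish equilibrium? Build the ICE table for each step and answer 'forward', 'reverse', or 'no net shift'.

Q₀ = 43.88 vs Keq = 3042 ⇒ Q<K, forward
Step 1:
                  L         G         X
  Initial   0.06506      2.65    0.4123
  Change   -0.05475   0.02737   0.08212
  Equil     0.01031     2.677    0.4944
  solve Keq expr → x = 0.02737; check Q = 3042
Then add 0.1337 M of X.
Step 2:
                  L         G         X
  Initial   0.01031     2.677    0.6281
  Change   0.004226 -0.002113 -0.006339
  Equil     0.01454     2.675    0.6218
  solve Keq expr → x = -0.002113; check Q = 3042
Then change container volume by factor 1.25 (V_new/V_old).
Step 3:
                  L         G         X
  Initial   0.01163      2.14    0.4974
  Change   -0.00223  0.001115  0.003345
  Equil    0.009402     2.141    0.5008
  solve Keq expr → x = 0.001115; check Q = 3042

Direction: forward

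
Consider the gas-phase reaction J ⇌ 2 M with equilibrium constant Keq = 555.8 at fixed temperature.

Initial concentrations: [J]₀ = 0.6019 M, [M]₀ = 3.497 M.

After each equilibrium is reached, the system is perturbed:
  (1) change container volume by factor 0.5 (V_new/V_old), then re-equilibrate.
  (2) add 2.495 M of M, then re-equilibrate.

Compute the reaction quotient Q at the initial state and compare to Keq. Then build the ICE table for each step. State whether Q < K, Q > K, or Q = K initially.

Q₀ = 20.32 vs Keq = 555.8 ⇒ Q<K, forward
Step 1:
                   J          M
  init        0.6019      3.497
  Δ          -0.5634      1.127
  eq         0.03847      4.624
  solve Keq expr → x = 0.5634; check Q = 555.8
Then change container volume by factor 0.5 (V_new/V_old).
Step 2:
                   J          M
  init       0.07693      9.248
  Δ          0.07217    -0.1443
  eq          0.1491      9.103
  solve Keq expr → x = -0.07217; check Q = 555.8
Then add 2.495 M of M.
Step 3:
                   J          M
  init        0.1491       11.6
  Δ          0.08582    -0.1716
  eq          0.2349      11.43
  solve Keq expr → x = -0.08582; check Q = 555.8

Q₀ = 20.32; Q < K (proceeds forward)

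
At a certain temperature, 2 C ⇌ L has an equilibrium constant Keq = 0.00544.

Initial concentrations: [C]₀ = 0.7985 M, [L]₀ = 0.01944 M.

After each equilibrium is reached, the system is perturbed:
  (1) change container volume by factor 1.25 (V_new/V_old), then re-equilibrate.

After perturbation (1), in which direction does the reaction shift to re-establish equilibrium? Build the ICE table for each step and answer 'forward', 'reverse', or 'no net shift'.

Q₀ = 0.03049 vs Keq = 0.00544 ⇒ Q>K, reverse
Step 1:
                   C          L
  I           0.7985    0.01944
  C          0.03139   -0.01569
  E           0.8299   0.003747
  solve Keq expr → x = -0.01569; check Q = 0.00544
Then change container volume by factor 1.25 (V_new/V_old).
Step 2:
                   C          L
  I           0.6639   0.002997
  C         0.001182 -5.9091e-04
  E           0.6651   0.002406
  solve Keq expr → x = -5.9091e-04; check Q = 0.00544

Direction: reverse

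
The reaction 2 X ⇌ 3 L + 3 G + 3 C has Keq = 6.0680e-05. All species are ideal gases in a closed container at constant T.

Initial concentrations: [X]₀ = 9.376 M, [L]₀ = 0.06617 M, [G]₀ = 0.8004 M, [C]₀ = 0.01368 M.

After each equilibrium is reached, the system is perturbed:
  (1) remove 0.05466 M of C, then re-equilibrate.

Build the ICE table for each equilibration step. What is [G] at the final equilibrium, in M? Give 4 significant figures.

Q₀ = 4.3264e-12 vs Keq = 6.0680e-05 ⇒ Q<K, forward
Step 1:
                    X           L           G           C
  init          9.376     0.06617      0.8004     0.01368
  Δ           -0.2319      0.3478      0.3478      0.3478
  eq            9.144       0.414       1.148      0.3615
  solve Keq expr → x = 0.1159; check Q = 6.0680e-05
Then remove 0.05466 M of C.
Step 2:
                    X           L           G           C
  init          9.144       0.414       1.148      0.3068
  Δ          -0.01712     0.02568     0.02568     0.02568
  eq            9.127      0.4397       1.174      0.3325
  solve Keq expr → x = 0.008561; check Q = 6.0680e-05

[G]_eq = 1.174 M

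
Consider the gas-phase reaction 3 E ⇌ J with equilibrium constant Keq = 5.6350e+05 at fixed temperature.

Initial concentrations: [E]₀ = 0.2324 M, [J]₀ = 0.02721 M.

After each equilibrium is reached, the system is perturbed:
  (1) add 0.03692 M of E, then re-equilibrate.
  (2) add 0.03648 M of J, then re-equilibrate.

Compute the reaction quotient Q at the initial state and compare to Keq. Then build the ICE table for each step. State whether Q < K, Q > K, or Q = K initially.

Q₀ = 2.168; Q < K (proceeds forward)

Q₀ = 2.168 vs Keq = 5.6350e+05 ⇒ Q<K, forward
Step 1:
                  E         J
  init       0.2324   0.02721
  Δ         -0.2267   0.07558
  eq       0.005671    0.1028
  solve Keq expr → x = 0.07558; check Q = 5.6350e+05
Then add 0.03692 M of E.
Step 2:
                  E         J
  init      0.04259    0.1028
  Δ         -0.0367   0.01223
  eq       0.005888     0.115
  solve Keq expr → x = 0.01223; check Q = 5.6350e+05
Then add 0.03648 M of J.
Step 3:
                  E         J
  init     0.005888    0.1515
  Δ       5.6360e-04 -1.8787e-04
  eq       0.006451    0.1513
  solve Keq expr → x = -1.8787e-04; check Q = 5.6350e+05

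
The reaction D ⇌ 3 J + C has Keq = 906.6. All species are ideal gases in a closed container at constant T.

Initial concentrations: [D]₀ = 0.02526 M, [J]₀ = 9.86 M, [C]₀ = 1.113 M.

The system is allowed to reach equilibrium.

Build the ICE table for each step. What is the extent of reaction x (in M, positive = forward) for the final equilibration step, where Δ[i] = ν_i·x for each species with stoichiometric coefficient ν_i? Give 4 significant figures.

x = -0.4387 M

Q₀ = 4.2237e+04 vs Keq = 906.6 ⇒ Q>K, reverse
Step 1:
                   D          J          C
  Initial    0.02526       9.86      1.113
  Change      0.4387     -1.316    -0.4387
  Equil       0.4639      8.544     0.6743
  solve Keq expr → x = -0.4387; check Q = 906.6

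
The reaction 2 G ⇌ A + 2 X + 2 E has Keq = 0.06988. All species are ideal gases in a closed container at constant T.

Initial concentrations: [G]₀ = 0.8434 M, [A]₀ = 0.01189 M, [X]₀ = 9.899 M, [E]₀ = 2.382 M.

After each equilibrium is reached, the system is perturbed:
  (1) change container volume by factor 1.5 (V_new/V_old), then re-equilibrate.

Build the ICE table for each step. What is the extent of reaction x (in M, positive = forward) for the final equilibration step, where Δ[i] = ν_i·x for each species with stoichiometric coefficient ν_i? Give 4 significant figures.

x = 1.5298e-04 M

Q₀ = 9.294 vs Keq = 0.06988 ⇒ Q>K, reverse
Step 1:
                    G           A           X           E
  Initial      0.8434     0.01189       9.899       2.382
  Change      0.02359    -0.01179    -0.02359    -0.02359
  Equil         0.867  9.6834e-05       9.875       2.358
  solve Keq expr → x = -0.01179; check Q = 0.06988
Then change container volume by factor 1.5 (V_new/V_old).
Step 2:
                    G           A           X           E
  Initial       0.578  6.4556e-05       6.584       1.572
  Change  -3.0597e-04  1.5298e-04  3.0597e-04  3.0597e-04
  Equil        0.5777  2.1754e-04       6.584       1.573
  solve Keq expr → x = 1.5298e-04; check Q = 0.06988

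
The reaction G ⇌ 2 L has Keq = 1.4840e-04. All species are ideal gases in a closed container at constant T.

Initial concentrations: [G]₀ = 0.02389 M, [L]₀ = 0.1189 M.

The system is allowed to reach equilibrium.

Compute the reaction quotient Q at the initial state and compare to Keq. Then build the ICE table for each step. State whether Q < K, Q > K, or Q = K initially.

Q₀ = 0.5918 vs Keq = 1.4840e-04 ⇒ Q>K, reverse
Step 1:
                    G           L
  I           0.02389      0.1189
  C           0.05771     -0.1154
  E            0.0816     0.00348
  solve Keq expr → x = -0.05771; check Q = 1.4840e-04

Q₀ = 0.5918; Q > K (proceeds reverse)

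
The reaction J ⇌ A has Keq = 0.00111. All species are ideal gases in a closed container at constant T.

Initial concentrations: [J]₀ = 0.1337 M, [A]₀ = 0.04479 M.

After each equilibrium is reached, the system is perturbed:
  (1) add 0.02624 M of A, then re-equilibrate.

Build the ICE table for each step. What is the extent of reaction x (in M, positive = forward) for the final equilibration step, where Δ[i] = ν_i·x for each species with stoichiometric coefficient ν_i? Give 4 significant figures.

x = -0.02621 M

Q₀ = 0.335 vs Keq = 0.00111 ⇒ Q>K, reverse
Step 1:
                   J          A
  I           0.1337    0.04479
  C          0.04459   -0.04459
  E           0.1783 1.9790e-04
  solve Keq expr → x = -0.04459; check Q = 0.00111
Then add 0.02624 M of A.
Step 2:
                   J          A
  I           0.1783    0.02644
  C          0.02621   -0.02621
  E           0.2045 2.2700e-04
  solve Keq expr → x = -0.02621; check Q = 0.00111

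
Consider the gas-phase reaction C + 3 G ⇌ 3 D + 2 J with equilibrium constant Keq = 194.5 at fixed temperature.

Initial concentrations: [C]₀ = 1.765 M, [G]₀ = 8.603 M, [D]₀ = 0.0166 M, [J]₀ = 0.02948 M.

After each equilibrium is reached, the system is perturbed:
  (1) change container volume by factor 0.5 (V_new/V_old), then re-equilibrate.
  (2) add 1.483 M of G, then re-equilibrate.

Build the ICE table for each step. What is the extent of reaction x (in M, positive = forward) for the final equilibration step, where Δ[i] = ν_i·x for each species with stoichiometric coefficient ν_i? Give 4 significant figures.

Q₀ = 3.5374e-12 vs Keq = 194.5 ⇒ Q<K, forward
Step 1:
                  C         G         D         J
  init        1.765     8.603    0.0166   0.02948
  Δ          -1.634    -4.902     4.902     3.268
  eq         0.1311     3.701     4.918     3.297
  solve Keq expr → x = 1.634; check Q = 194.5
Then change container volume by factor 0.5 (V_new/V_old).
Step 2:
                  C         G         D         J
  init       0.2623     7.403     9.836     6.594
  Δ          0.1177    0.3532   -0.3532   -0.2355
  eq           0.38     7.756     9.483     6.359
  solve Keq expr → x = -0.1177; check Q = 194.5
Then add 1.483 M of G.
Step 3:
                  C         G         D         J
  init         0.38     9.239     9.483     6.359
  Δ        -0.09426   -0.2828    0.2828    0.1885
  eq         0.2858     8.956     9.766     6.547
  solve Keq expr → x = 0.09426; check Q = 194.5

x = 0.09426 M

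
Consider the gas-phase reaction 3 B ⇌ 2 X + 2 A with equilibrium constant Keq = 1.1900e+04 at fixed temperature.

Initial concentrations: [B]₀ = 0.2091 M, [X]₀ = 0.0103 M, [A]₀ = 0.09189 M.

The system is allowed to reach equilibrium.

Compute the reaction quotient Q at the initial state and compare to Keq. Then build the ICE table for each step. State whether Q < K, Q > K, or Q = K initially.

Q₀ = 9.7983e-05; Q < K (proceeds forward)

Q₀ = 9.7983e-05 vs Keq = 1.1900e+04 ⇒ Q<K, forward
Step 1:
                    B           X           A
  init         0.2091      0.0103     0.09189
  Δ           -0.2046      0.1364      0.1364
  eq          0.00455      0.1467      0.2283
  solve Keq expr → x = 0.06818; check Q = 1.1900e+04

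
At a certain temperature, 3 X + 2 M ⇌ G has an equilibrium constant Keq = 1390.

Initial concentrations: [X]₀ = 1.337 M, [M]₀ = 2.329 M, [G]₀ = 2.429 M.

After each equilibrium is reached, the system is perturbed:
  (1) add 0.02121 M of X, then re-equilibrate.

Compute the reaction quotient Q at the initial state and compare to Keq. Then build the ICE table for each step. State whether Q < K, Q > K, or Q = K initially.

Q₀ = 0.1874 vs Keq = 1390 ⇒ Q<K, forward
Step 1:
                  X         M         G
  Initial     1.337     2.329     2.429
  Change      -1.24   -0.8268    0.4134
  Equil     0.09677     1.502     2.842
  solve Keq expr → x = 0.4134; check Q = 1390
Then add 0.02121 M of X.
Step 2:
                  X         M         G
  Initial     0.118     1.502     2.842
  Change   -0.02054  -0.01369  0.006846
  Equil     0.09744     1.488     2.849
  solve Keq expr → x = 0.006846; check Q = 1390

Q₀ = 0.1874; Q < K (proceeds forward)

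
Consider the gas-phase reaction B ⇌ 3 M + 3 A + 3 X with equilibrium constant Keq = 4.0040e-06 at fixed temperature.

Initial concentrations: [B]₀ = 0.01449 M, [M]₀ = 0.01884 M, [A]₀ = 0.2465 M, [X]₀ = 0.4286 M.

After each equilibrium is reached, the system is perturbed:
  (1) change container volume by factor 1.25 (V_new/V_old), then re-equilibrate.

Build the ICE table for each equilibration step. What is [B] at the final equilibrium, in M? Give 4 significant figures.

Q₀ = 5.4423e-07 vs Keq = 4.0040e-06 ⇒ Q<K, forward
Step 1:
                  B         M         A         X
  init      0.01449   0.01884    0.2465    0.4286
  Δ       -0.003929   0.01179   0.01179   0.01179
  eq        0.01056   0.03063    0.2583    0.4404
  solve Keq expr → x = 0.003929; check Q = 4.0040e-06
Then change container volume by factor 1.25 (V_new/V_old).
Step 2:
                  B         M         A         X
  init     0.008448    0.0245    0.2066    0.3523
  Δ       -0.003392   0.01018   0.01018   0.01018
  eq       0.005056   0.03468    0.2168    0.3625
  solve Keq expr → x = 0.003392; check Q = 4.0040e-06

[B]_eq = 0.005056 M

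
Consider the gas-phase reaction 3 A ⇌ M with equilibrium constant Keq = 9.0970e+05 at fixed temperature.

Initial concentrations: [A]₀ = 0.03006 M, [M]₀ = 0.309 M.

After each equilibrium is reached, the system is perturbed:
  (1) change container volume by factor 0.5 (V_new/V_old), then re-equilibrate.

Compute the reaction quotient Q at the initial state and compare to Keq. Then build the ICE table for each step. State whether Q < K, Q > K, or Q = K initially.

Q₀ = 1.1376e+04; Q < K (proceeds forward)

Q₀ = 1.1376e+04 vs Keq = 9.0970e+05 ⇒ Q<K, forward
Step 1:
                  A         M
  I         0.03006     0.309
  C        -0.02303  0.007675
  E        0.007035    0.3167
  solve Keq expr → x = 0.007675; check Q = 9.0970e+05
Then change container volume by factor 0.5 (V_new/V_old).
Step 2:
                  A         M
  I         0.01407    0.6334
  C       -0.005198  0.001733
  E        0.008871    0.6351
  solve Keq expr → x = 0.001733; check Q = 9.0970e+05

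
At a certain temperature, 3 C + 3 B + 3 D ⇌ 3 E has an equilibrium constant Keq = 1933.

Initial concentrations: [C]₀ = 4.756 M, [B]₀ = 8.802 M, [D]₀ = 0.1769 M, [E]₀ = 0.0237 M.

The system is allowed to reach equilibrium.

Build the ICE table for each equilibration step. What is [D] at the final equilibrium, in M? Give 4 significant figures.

Q₀ = 3.2779e-08 vs Keq = 1933 ⇒ Q<K, forward
Step 1:
                    C           B           D           E
  Initial       4.756       8.802      0.1769      0.0237
  Change      -0.1765     -0.1765     -0.1765      0.1765
  Equil          4.58       8.626  4.0685e-04      0.2002
  solve Keq expr → x = 0.05883; check Q = 1933

[D]_eq = 4.0685e-04 M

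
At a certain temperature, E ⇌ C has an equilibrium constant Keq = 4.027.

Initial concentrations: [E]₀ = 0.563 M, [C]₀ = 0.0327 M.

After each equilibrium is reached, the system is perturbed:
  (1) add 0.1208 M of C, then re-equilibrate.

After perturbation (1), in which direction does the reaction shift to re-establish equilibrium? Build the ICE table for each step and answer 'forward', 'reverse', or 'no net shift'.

Direction: reverse

Q₀ = 0.05808 vs Keq = 4.027 ⇒ Q<K, forward
Step 1:
                  E         C
  I           0.563    0.0327
  C         -0.4445    0.4445
  E          0.1185    0.4772
  solve Keq expr → x = 0.4445; check Q = 4.027
Then add 0.1208 M of C.
Step 2:
                  E         C
  I          0.1185     0.598
  C         0.02403  -0.02403
  E          0.1425     0.574
  solve Keq expr → x = -0.02403; check Q = 4.027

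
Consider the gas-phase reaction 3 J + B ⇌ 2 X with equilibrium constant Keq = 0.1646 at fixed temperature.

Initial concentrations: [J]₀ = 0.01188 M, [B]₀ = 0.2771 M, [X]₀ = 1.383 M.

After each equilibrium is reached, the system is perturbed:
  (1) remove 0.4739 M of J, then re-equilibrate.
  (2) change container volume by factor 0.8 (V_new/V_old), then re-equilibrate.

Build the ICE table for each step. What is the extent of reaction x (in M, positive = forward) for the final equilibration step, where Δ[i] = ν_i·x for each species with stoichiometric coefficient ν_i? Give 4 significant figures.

Q₀ = 4.1168e+06 vs Keq = 0.1646 ⇒ Q>K, reverse
Step 1:
                    J           B           X
  I           0.01188      0.2771       1.383
  C             1.302      0.4339     -0.8679
  E             1.314       0.711      0.5151
  solve Keq expr → x = -0.4339; check Q = 0.1646
Then remove 0.4739 M of J.
Step 2:
                    J           B           X
  I            0.8398       0.711      0.5151
  C            0.2019     0.06729     -0.1346
  E             1.042      0.7783      0.3805
  solve Keq expr → x = -0.06729; check Q = 0.1646
Then change container volume by factor 0.8 (V_new/V_old).
Step 3:
                    J           B           X
  I             1.302      0.9729      0.4757
  C          -0.08295    -0.02765      0.0553
  E             1.219      0.9453       0.531
  solve Keq expr → x = 0.02765; check Q = 0.1646

x = 0.02765 M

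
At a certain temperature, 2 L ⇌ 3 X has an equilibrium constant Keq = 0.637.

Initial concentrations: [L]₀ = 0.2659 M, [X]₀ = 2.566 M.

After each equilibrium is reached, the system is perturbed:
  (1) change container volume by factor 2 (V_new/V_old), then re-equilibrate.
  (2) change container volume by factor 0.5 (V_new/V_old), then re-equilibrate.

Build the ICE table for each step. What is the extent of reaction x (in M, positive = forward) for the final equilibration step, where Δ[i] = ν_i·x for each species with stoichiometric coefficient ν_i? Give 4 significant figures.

Q₀ = 239 vs Keq = 0.637 ⇒ Q>K, reverse
Step 1:
                   L          X
  init        0.2659      2.566
  Δ            1.029     -1.544
  eq           1.295      1.022
  solve Keq expr → x = -0.5146; check Q = 0.637
Then change container volume by factor 2 (V_new/V_old).
Step 2:
                   L          X
  init        0.6475     0.5111
  Δ         -0.06111    0.09167
  eq          0.5864     0.6028
  solve Keq expr → x = 0.03056; check Q = 0.637
Then change container volume by factor 0.5 (V_new/V_old).
Step 3:
                   L          X
  init         1.173      1.206
  Δ           0.1222    -0.1833
  eq           1.295      1.022
  solve Keq expr → x = -0.06111; check Q = 0.637

x = -0.06111 M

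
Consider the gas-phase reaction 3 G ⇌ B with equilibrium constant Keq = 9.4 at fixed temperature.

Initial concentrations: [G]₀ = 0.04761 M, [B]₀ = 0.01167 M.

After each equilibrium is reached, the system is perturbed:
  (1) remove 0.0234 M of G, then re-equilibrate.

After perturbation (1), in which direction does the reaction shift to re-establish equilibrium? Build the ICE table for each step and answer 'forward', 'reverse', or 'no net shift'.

Q₀ = 108.1 vs Keq = 9.4 ⇒ Q>K, reverse
Step 1:
                    G           B
  I           0.04761     0.01167
  C           0.02446   -0.008152
  E           0.07207    0.003518
  solve Keq expr → x = -0.008152; check Q = 9.4
Then remove 0.0234 M of G.
Step 2:
                    G           B
  I           0.04867    0.003518
  C          0.005958   -0.001986
  E           0.05462    0.001532
  solve Keq expr → x = -0.001986; check Q = 9.4

Direction: reverse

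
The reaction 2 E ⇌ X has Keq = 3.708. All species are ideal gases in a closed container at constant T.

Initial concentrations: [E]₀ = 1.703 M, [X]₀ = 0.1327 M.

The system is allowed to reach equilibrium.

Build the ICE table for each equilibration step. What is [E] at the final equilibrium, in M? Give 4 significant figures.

[E]_eq = 0.4522 M

Q₀ = 0.04576 vs Keq = 3.708 ⇒ Q<K, forward
Step 1:
                  E         X
  init        1.703    0.1327
  Δ          -1.251    0.6254
  eq         0.4522    0.7581
  solve Keq expr → x = 0.6254; check Q = 3.708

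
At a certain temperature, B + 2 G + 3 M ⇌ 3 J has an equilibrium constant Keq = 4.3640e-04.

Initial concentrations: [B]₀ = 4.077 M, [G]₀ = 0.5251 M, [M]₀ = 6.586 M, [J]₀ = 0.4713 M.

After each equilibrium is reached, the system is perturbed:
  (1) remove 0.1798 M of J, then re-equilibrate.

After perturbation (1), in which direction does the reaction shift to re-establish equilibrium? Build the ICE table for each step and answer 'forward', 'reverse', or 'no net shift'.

Q₀ = 3.2599e-04 vs Keq = 4.3640e-04 ⇒ Q<K, forward
Step 1:
                   B          G          M          J
  I            4.077     0.5251      6.586     0.4713
  C         -0.01046   -0.02093   -0.03139    0.03139
  E            4.067     0.5042      6.555     0.5027
  solve Keq expr → x = 0.01046; check Q = 4.3640e-04
Then remove 0.1798 M of J.
Step 2:
                   B          G          M          J
  I            4.067     0.5042      6.555     0.3229
  C         -0.03902   -0.07803    -0.1171     0.1171
  E            4.028     0.4261      6.438     0.4399
  solve Keq expr → x = 0.03902; check Q = 4.3640e-04

Direction: forward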